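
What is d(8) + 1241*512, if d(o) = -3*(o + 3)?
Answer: 635359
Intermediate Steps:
d(o) = -9 - 3*o (d(o) = -3*(3 + o) = -9 - 3*o)
d(8) + 1241*512 = (-9 - 3*8) + 1241*512 = (-9 - 24) + 635392 = -33 + 635392 = 635359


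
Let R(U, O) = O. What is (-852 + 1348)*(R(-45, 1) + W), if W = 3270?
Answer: 1622416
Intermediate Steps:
(-852 + 1348)*(R(-45, 1) + W) = (-852 + 1348)*(1 + 3270) = 496*3271 = 1622416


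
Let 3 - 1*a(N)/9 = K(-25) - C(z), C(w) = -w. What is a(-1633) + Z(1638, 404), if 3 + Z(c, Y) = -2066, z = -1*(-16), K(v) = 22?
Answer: -2384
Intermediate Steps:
z = 16
Z(c, Y) = -2069 (Z(c, Y) = -3 - 2066 = -2069)
a(N) = -315 (a(N) = 27 - 9*(22 - (-1)*16) = 27 - 9*(22 - 1*(-16)) = 27 - 9*(22 + 16) = 27 - 9*38 = 27 - 342 = -315)
a(-1633) + Z(1638, 404) = -315 - 2069 = -2384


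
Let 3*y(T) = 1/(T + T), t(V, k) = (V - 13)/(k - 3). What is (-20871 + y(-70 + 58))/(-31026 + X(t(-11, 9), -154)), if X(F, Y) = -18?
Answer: 1502713/2235168 ≈ 0.67230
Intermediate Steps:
t(V, k) = (-13 + V)/(-3 + k)
y(T) = 1/(6*T) (y(T) = 1/(3*(T + T)) = 1/(3*((2*T))) = (1/(2*T))/3 = 1/(6*T))
(-20871 + y(-70 + 58))/(-31026 + X(t(-11, 9), -154)) = (-20871 + 1/(6*(-70 + 58)))/(-31026 - 18) = (-20871 + (1/6)/(-12))/(-31044) = (-20871 + (1/6)*(-1/12))*(-1/31044) = (-20871 - 1/72)*(-1/31044) = -1502713/72*(-1/31044) = 1502713/2235168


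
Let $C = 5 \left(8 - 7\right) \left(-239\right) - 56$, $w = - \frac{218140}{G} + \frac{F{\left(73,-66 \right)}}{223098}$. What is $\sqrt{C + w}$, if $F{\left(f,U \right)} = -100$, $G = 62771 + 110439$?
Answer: $\frac{i \sqrt{12949844056531716435}}{101691591} \approx 35.387 i$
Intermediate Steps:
$G = 173210$
$w = - \frac{2434195936}{1932140229}$ ($w = - \frac{218140}{173210} - \frac{100}{223098} = \left(-218140\right) \frac{1}{173210} - \frac{50}{111549} = - \frac{21814}{17321} - \frac{50}{111549} = - \frac{2434195936}{1932140229} \approx -1.2598$)
$C = -1251$ ($C = 5 \cdot 1 \left(-239\right) - 56 = 5 \left(-239\right) - 56 = -1195 - 56 = -1251$)
$\sqrt{C + w} = \sqrt{-1251 - \frac{2434195936}{1932140229}} = \sqrt{- \frac{2419541622415}{1932140229}} = \frac{i \sqrt{12949844056531716435}}{101691591}$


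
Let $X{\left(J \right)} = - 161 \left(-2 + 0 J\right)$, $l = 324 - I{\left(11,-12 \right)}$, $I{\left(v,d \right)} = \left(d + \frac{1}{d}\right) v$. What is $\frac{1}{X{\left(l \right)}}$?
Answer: $\frac{1}{322} \approx 0.0031056$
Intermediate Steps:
$I{\left(v,d \right)} = v \left(d + \frac{1}{d}\right)$
$l = \frac{5483}{12}$ ($l = 324 - \left(\left(-12\right) 11 + \frac{11}{-12}\right) = 324 - \left(-132 + 11 \left(- \frac{1}{12}\right)\right) = 324 - \left(-132 - \frac{11}{12}\right) = 324 - - \frac{1595}{12} = 324 + \frac{1595}{12} = \frac{5483}{12} \approx 456.92$)
$X{\left(J \right)} = 322$ ($X{\left(J \right)} = - 161 \left(-2 + 0\right) = \left(-161\right) \left(-2\right) = 322$)
$\frac{1}{X{\left(l \right)}} = \frac{1}{322}$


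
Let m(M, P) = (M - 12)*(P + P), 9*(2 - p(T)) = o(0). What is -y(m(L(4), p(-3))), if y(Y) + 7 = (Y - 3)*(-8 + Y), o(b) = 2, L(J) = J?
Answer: -92257/81 ≈ -1139.0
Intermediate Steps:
p(T) = 16/9 (p(T) = 2 - 1/9*2 = 2 - 2/9 = 16/9)
m(M, P) = 2*P*(-12 + M) (m(M, P) = (-12 + M)*(2*P) = 2*P*(-12 + M))
y(Y) = -7 + (-8 + Y)*(-3 + Y) (y(Y) = -7 + (Y - 3)*(-8 + Y) = -7 + (-3 + Y)*(-8 + Y) = -7 + (-8 + Y)*(-3 + Y))
-y(m(L(4), p(-3))) = -(17 + (2*(16/9)*(-12 + 4))**2 - 22*16*(-12 + 4)/9) = -(17 + (2*(16/9)*(-8))**2 - 22*16*(-8)/9) = -(17 + (-256/9)**2 - 11*(-256/9)) = -(17 + 65536/81 + 2816/9) = -1*92257/81 = -92257/81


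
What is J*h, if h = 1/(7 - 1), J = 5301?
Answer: 1767/2 ≈ 883.50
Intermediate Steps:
h = 1/6 ≈ 0.16667
J*h = 5301*(1/6) = 1767/2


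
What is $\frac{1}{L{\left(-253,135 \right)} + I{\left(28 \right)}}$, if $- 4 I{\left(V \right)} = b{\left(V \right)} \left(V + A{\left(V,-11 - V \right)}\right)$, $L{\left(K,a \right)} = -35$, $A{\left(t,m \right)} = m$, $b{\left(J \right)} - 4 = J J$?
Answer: $\frac{1}{2132} \approx 0.00046904$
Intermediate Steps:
$b{\left(J \right)} = 4 + J^{2}$ ($b{\left(J \right)} = 4 + J J = 4 + J^{2}$)
$I{\left(V \right)} = 11 + \frac{11 V^{2}}{4}$ ($I{\left(V \right)} = - \frac{\left(4 + V^{2}\right) \left(V - \left(11 + V\right)\right)}{4} = - \frac{\left(4 + V^{2}\right) \left(-11\right)}{4} = - \frac{-44 - 11 V^{2}}{4} = 11 + \frac{11 V^{2}}{4}$)
$\frac{1}{L{\left(-253,135 \right)} + I{\left(28 \right)}} = \frac{1}{-35 + \left(11 + \frac{11 \cdot 28^{2}}{4}\right)} = \frac{1}{-35 + \left(11 + \frac{11}{4} \cdot 784\right)} = \frac{1}{-35 + \left(11 + 2156\right)} = \frac{1}{-35 + 2167} = \frac{1}{2132}$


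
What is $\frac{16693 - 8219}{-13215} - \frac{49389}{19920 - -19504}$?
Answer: $- \frac{986754611}{520988160} \approx -1.894$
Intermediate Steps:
$\frac{16693 - 8219}{-13215} - \frac{49389}{19920 - -19504} = \left(16693 - 8219\right) \left(- \frac{1}{13215}\right) - \frac{49389}{19920 + 19504} = 8474 \left(- \frac{1}{13215}\right) - \frac{49389}{39424} = - \frac{8474}{13215} - \frac{49389}{39424} = - \frac{986754611}{520988160}$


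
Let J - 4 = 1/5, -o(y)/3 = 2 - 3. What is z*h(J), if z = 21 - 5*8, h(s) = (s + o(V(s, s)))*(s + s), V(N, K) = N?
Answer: -28728/25 ≈ -1149.1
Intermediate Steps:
o(y) = 3 (o(y) = -3*(2 - 3) = -3*(-1) = 3)
J = 21/5 (J = 4 + 1/5 = 4 + ⅕ = 21/5 ≈ 4.2000)
h(s) = 2*s*(3 + s) (h(s) = (s + 3)*(s + s) = (3 + s)*(2*s) = 2*s*(3 + s))
z = -19 (z = 21 - 40 = -19)
z*h(J) = -38*21*(3 + 21/5)/5 = -38*21*36/(5*5) = -19*1512/25 = -28728/25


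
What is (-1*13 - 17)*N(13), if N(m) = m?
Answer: -390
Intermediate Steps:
(-1*13 - 17)*N(13) = (-1*13 - 17)*13 = (-13 - 17)*13 = -30*13 = -390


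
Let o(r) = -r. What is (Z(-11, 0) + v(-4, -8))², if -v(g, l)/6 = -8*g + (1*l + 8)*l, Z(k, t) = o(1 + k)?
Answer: 33124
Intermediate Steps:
Z(k, t) = -1 - k (Z(k, t) = -(1 + k) = -1 - k)
v(g, l) = 48*g - 6*l*(8 + l) (v(g, l) = -6*(-8*g + (1*l + 8)*l) = -6*(-8*g + (l + 8)*l) = -6*(-8*g + (8 + l)*l) = -6*(-8*g + l*(8 + l)) = 48*g - 6*l*(8 + l))
(Z(-11, 0) + v(-4, -8))² = ((-1 - 1*(-11)) + (-48*(-8) - 6*(-8)² + 48*(-4)))² = ((-1 + 11) + (384 - 6*64 - 192))² = (10 + (384 - 384 - 192))² = (10 - 192)² = (-182)² = 33124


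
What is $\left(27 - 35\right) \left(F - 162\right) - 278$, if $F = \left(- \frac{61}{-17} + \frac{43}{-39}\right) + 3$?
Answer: $\frac{645838}{663} \approx 974.11$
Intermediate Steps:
$F = \frac{3637}{663}$ ($F = \left(\left(-61\right) \left(- \frac{1}{17}\right) + 43 \left(- \frac{1}{39}\right)\right) + 3 = \left(\frac{61}{17} - \frac{43}{39}\right) + 3 = \frac{1648}{663} + 3 = \frac{3637}{663} \approx 5.4857$)
$\left(27 - 35\right) \left(F - 162\right) - 278 = \left(27 - 35\right) \left(\frac{3637}{663} - 162\right) - 278 = \left(-8\right) \left(- \frac{103769}{663}\right) - 278 = \frac{830152}{663} - 278 = \frac{645838}{663}$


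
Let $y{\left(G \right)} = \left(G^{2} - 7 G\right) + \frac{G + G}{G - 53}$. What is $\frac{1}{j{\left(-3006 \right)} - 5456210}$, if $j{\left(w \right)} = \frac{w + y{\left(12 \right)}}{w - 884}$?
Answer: $- \frac{15949}{87021081209} \approx -1.8328 \cdot 10^{-7}$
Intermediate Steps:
$y{\left(G \right)} = G^{2} - 7 G + \frac{2 G}{-53 + G}$ ($y{\left(G \right)} = \left(G^{2} - 7 G\right) + \frac{2 G}{-53 + G} = G^{2} - 7 G + \frac{2 G}{-53 + G}$)
$j{\left(w \right)} = \frac{\frac{2436}{41} + w}{-884 + w}$ ($j{\left(w \right)} = \frac{w + \frac{12 \left(373 + 12^{2} - 720\right)}{-53 + 12}}{w - 884} = \frac{w + \frac{12 \left(373 + 144 - 720\right)}{-41}}{-884 + w} = \frac{w + 12 \left(- \frac{1}{41}\right) \left(-203\right)}{-884 + w} = \frac{w + \frac{2436}{41}}{-884 + w} = \frac{\frac{2436}{41} + w}{-884 + w}$)
$\frac{1}{j{\left(-3006 \right)} - 5456210} = \frac{1}{\frac{\frac{2436}{41} - 3006}{-884 - 3006} - 5456210} = \frac{1}{\frac{1}{-3890} \left(- \frac{120810}{41}\right) - 5456210} = \frac{1}{\left(- \frac{1}{3890}\right) \left(- \frac{120810}{41}\right) - 5456210} = \frac{1}{\frac{12081}{15949} - 5456210} = \frac{1}{- \frac{87021081209}{15949}} = - \frac{15949}{87021081209}$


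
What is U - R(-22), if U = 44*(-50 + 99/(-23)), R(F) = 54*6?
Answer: -62408/23 ≈ -2713.4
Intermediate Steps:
R(F) = 324
U = -54956/23 (U = 44*(-50 + 99*(-1/23)) = 44*(-50 - 99/23) = 44*(-1249/23) = -54956/23 ≈ -2389.4)
U - R(-22) = -54956/23 - 1*324 = -54956/23 - 324 = -62408/23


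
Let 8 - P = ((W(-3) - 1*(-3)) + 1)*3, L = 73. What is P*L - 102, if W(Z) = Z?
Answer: 263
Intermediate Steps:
P = 5 (P = 8 - ((-3 - 1*(-3)) + 1)*3 = 8 - ((-3 + 3) + 1)*3 = 8 - (0 + 1)*3 = 8 - 3 = 5)
P*L - 102 = 5*73 - 102 = 365 - 102 = 263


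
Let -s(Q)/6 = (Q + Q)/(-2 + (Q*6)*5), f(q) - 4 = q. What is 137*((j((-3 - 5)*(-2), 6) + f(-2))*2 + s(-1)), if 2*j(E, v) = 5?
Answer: 9453/8 ≈ 1181.6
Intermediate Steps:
f(q) = 4 + q
j(E, v) = 5/2 (j(E, v) = (½)*5 = 5/2)
s(Q) = -12*Q/(-2 + 30*Q) (s(Q) = -6*(Q + Q)/(-2 + (Q*6)*5) = -6*2*Q/(-2 + (6*Q)*5) = -6*2*Q/(-2 + 30*Q) = -12*Q/(-2 + 30*Q))
137*((j((-3 - 5)*(-2), 6) + f(-2))*2 + s(-1)) = 137*((5/2 + (4 - 2))*2 - 6*(-1)/(-1 + 15*(-1))) = 137*((5/2 + 2)*2 - 6*(-1)/(-1 - 15)) = 137*((9/2)*2 - 6*(-1)/(-16)) = 137*(9 - 6*(-1)*(-1/16)) = 137*(9 - 3/8) = 137*(69/8) = 9453/8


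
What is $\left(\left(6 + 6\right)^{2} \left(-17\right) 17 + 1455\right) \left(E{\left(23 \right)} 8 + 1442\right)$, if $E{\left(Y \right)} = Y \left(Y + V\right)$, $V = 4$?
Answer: $-257432010$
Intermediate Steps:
$E{\left(Y \right)} = Y \left(4 + Y\right)$ ($E{\left(Y \right)} = Y \left(Y + 4\right) = Y \left(4 + Y\right)$)
$\left(\left(6 + 6\right)^{2} \left(-17\right) 17 + 1455\right) \left(E{\left(23 \right)} 8 + 1442\right) = \left(\left(6 + 6\right)^{2} \left(-17\right) 17 + 1455\right) \left(23 \left(4 + 23\right) 8 + 1442\right) = \left(12^{2} \left(-17\right) 17 + 1455\right) \left(23 \cdot 27 \cdot 8 + 1442\right) = \left(144 \left(-17\right) 17 + 1455\right) \left(621 \cdot 8 + 1442\right) = \left(\left(-2448\right) 17 + 1455\right) \left(4968 + 1442\right) = \left(-41616 + 1455\right) 6410 = \left(-40161\right) 6410 = -257432010$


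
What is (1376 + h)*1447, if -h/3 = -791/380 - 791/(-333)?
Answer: 83929621841/42180 ≈ 1.9898e+6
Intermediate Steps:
h = -37177/42180 (h = -3*(-791/380 - 791/(-333)) = -3*(-791*1/380 - 791*(-1/333)) = -3*(-791/380 + 791/333) = -3*37177/126540 = -37177/42180 ≈ -0.88139)
(1376 + h)*1447 = (1376 - 37177/42180)*1447 = (58002503/42180)*1447 = 83929621841/42180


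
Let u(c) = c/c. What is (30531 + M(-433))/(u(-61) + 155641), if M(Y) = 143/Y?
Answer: 6609890/33696493 ≈ 0.19616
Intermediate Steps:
u(c) = 1
(30531 + M(-433))/(u(-61) + 155641) = (30531 + 143/(-433))/(1 + 155641) = (30531 + 143*(-1/433))/155642 = (30531 - 143/433)*(1/155642) = (13219780/433)*(1/155642) = 6609890/33696493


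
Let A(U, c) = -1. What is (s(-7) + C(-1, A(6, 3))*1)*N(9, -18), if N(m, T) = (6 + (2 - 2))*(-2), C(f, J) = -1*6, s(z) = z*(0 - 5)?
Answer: -348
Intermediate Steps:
s(z) = -5*z (s(z) = z*(-5) = -5*z)
C(f, J) = -6
N(m, T) = -12 (N(m, T) = (6 + 0)*(-2) = 6*(-2) = -12)
(s(-7) + C(-1, A(6, 3))*1)*N(9, -18) = (-5*(-7) - 6*1)*(-12) = (35 - 6)*(-12) = 29*(-12) = -348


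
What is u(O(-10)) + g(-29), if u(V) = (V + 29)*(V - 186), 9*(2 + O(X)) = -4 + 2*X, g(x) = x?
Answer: -42017/9 ≈ -4668.6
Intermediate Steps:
O(X) = -22/9 + 2*X/9 (O(X) = -2 + (-4 + 2*X)/9 = -2 + (-4/9 + 2*X/9) = -22/9 + 2*X/9)
u(V) = (-186 + V)*(29 + V) (u(V) = (29 + V)*(-186 + V) = (-186 + V)*(29 + V))
u(O(-10)) + g(-29) = (-5394 + (-22/9 + (2/9)*(-10))² - 157*(-22/9 + (2/9)*(-10))) - 29 = (-5394 + (-22/9 - 20/9)² - 157*(-22/9 - 20/9)) - 29 = (-5394 + (-14/3)² - 157*(-14/3)) - 29 = (-5394 + 196/9 + 2198/3) - 29 = -41756/9 - 29 = -42017/9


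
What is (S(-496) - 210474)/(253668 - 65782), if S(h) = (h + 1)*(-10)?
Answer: -102762/93943 ≈ -1.0939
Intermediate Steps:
S(h) = -10 - 10*h (S(h) = (1 + h)*(-10) = -10 - 10*h)
(S(-496) - 210474)/(253668 - 65782) = ((-10 - 10*(-496)) - 210474)/(253668 - 65782) = ((-10 + 4960) - 210474)/187886 = (4950 - 210474)*(1/187886) = -205524*1/187886 = -102762/93943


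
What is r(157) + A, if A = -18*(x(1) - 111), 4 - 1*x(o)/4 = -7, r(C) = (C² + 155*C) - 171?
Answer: 50019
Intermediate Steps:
r(C) = -171 + C² + 155*C
x(o) = 44 (x(o) = 16 - 4*(-7) = 16 + 28 = 44)
A = 1206 (A = -18*(44 - 111) = -18*(-67) = 1206)
r(157) + A = (-171 + 157² + 155*157) + 1206 = (-171 + 24649 + 24335) + 1206 = 48813 + 1206 = 50019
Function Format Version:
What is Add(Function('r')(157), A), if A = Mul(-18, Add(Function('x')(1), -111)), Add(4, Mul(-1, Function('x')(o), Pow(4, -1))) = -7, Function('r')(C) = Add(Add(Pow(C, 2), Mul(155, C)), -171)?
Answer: 50019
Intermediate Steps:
Function('r')(C) = Add(-171, Pow(C, 2), Mul(155, C))
Function('x')(o) = 44 (Function('x')(o) = Add(16, Mul(-4, -7)) = Add(16, 28) = 44)
A = 1206 (A = Mul(-18, Add(44, -111)) = Mul(-18, -67) = 1206)
Add(Function('r')(157), A) = Add(Add(-171, Pow(157, 2), Mul(155, 157)), 1206) = Add(Add(-171, 24649, 24335), 1206) = Add(48813, 1206) = 50019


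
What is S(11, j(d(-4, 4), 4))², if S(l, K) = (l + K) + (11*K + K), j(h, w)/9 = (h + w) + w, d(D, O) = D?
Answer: 229441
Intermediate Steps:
j(h, w) = 9*h + 18*w (j(h, w) = 9*((h + w) + w) = 9*(h + 2*w) = 9*h + 18*w)
S(l, K) = l + 13*K (S(l, K) = (K + l) + 12*K = l + 13*K)
S(11, j(d(-4, 4), 4))² = (11 + 13*(9*(-4) + 18*4))² = (11 + 13*(-36 + 72))² = (11 + 13*36)² = (11 + 468)² = 479² = 229441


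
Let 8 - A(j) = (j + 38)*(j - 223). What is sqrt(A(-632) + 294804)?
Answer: I*sqrt(213058) ≈ 461.58*I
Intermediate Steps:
A(j) = 8 - (-223 + j)*(38 + j) (A(j) = 8 - (j + 38)*(j - 223) = 8 - (38 + j)*(-223 + j) = 8 - (-223 + j)*(38 + j))
sqrt(A(-632) + 294804) = sqrt((8482 - 1*(-632)**2 + 185*(-632)) + 294804) = sqrt((8482 - 1*399424 - 116920) + 294804) = sqrt((8482 - 399424 - 116920) + 294804) = sqrt(-507862 + 294804) = sqrt(-213058) = I*sqrt(213058)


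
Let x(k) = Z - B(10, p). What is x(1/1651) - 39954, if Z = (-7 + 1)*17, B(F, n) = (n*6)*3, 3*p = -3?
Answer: -40038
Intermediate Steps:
p = -1 (p = (1/3)*(-3) = -1)
B(F, n) = 18*n (B(F, n) = (6*n)*3 = 18*n)
Z = -102 (Z = -6*17 = -102)
x(k) = -84 (x(k) = -102 - 18*(-1) = -102 - 1*(-18) = -102 + 18 = -84)
x(1/1651) - 39954 = -84 - 39954 = -40038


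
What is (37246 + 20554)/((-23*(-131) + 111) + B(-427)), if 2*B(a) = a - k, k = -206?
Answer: 115600/6027 ≈ 19.180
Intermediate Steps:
B(a) = 103 + a/2 (B(a) = (a - 1*(-206))/2 = (a + 206)/2 = (206 + a)/2 = 103 + a/2)
(37246 + 20554)/((-23*(-131) + 111) + B(-427)) = (37246 + 20554)/((-23*(-131) + 111) + (103 + (½)*(-427))) = 57800/((3013 + 111) + (103 - 427/2)) = 57800/(3124 - 221/2) = 57800/(6027/2) = 57800*(2/6027) = 115600/6027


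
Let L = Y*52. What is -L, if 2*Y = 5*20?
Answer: -2600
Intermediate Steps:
Y = 50 (Y = (5*20)/2 = (1/2)*100 = 50)
L = 2600 (L = 50*52 = 2600)
-L = -1*2600 = -2600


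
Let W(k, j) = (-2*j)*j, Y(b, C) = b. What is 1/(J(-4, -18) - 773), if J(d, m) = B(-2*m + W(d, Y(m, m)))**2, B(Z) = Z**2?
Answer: 1/140283207163 ≈ 7.1284e-12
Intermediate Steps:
W(k, j) = -2*j**2
J(d, m) = (-2*m - 2*m**2)**4 (J(d, m) = ((-2*m - 2*m**2)**2)**2 = (-2*m - 2*m**2)**4)
1/(J(-4, -18) - 773) = 1/(16*(-18)**4*(1 - 18)**4 - 773) = 1/(16*104976*(-17)**4 - 773) = 1/(16*104976*83521 - 773) = 1/(140283207936 - 773) = 1/140283207163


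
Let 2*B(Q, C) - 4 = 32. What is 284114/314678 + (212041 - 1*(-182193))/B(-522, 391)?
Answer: 31015470176/1416051 ≈ 21903.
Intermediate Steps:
B(Q, C) = 18 (B(Q, C) = 2 + (1/2)*32 = 2 + 16 = 18)
284114/314678 + (212041 - 1*(-182193))/B(-522, 391) = 284114/314678 + (212041 - 1*(-182193))/18 = 284114*(1/314678) + (212041 + 182193)*(1/18) = 142057/157339 + 394234*(1/18) = 142057/157339 + 197117/9 = 31015470176/1416051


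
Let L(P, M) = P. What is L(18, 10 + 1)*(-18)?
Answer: -324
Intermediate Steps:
L(18, 10 + 1)*(-18) = 18*(-18) = -324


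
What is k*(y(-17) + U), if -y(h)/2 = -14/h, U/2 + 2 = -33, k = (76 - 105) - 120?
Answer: 181482/17 ≈ 10675.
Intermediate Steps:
k = -149 (k = -29 - 120 = -149)
U = -70 (U = -4 + 2*(-33) = -4 - 66 = -70)
y(h) = 28/h (y(h) = -(-28)/h = 28/h)
k*(y(-17) + U) = -149*(28/(-17) - 70) = -149*(28*(-1/17) - 70) = -149*(-28/17 - 70) = -149*(-1218/17) = 181482/17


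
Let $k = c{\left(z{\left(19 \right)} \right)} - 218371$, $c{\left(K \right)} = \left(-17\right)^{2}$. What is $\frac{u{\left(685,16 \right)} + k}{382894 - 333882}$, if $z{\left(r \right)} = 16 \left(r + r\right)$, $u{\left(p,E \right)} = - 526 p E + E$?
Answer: $- \frac{2991513}{24506} \approx -122.07$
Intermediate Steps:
$u{\left(p,E \right)} = E - 526 E p$ ($u{\left(p,E \right)} = - 526 E p + E = E - 526 E p$)
$z{\left(r \right)} = 32 r$ ($z{\left(r \right)} = 16 \cdot 2 r = 32 r$)
$c{\left(K \right)} = 289$
$k = -218082$ ($k = 289 - 218371 = -218082$)
$\frac{u{\left(685,16 \right)} + k}{382894 - 333882} = \frac{16 \left(1 - 360310\right) - 218082}{382894 - 333882} = \frac{16 \left(1 - 360310\right) - 218082}{49012} = \left(16 \left(-360309\right) - 218082\right) \frac{1}{49012} = \left(-5764944 - 218082\right) \frac{1}{49012} = \left(-5983026\right) \frac{1}{49012} = - \frac{2991513}{24506}$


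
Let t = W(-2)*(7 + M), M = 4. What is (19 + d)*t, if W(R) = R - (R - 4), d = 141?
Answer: 7040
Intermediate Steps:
W(R) = 4 (W(R) = R - (-4 + R) = R + (4 - R) = 4)
t = 44 (t = 4*(7 + 4) = 4*11 = 44)
(19 + d)*t = (19 + 141)*44 = 160*44 = 7040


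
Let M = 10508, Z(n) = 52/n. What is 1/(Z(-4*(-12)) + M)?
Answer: 12/126109 ≈ 9.5156e-5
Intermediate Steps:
1/(Z(-4*(-12)) + M) = 1/(52/((-4*(-12))) + 10508) = 1/(52/48 + 10508) = 1/(52*(1/48) + 10508) = 1/(13/12 + 10508) = 1/(126109/12) = 12/126109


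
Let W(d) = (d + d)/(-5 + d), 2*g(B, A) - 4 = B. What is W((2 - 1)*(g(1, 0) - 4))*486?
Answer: 2916/13 ≈ 224.31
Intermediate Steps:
g(B, A) = 2 + B/2
W(d) = 2*d/(-5 + d) (W(d) = (2*d)/(-5 + d) = 2*d/(-5 + d))
W((2 - 1)*(g(1, 0) - 4))*486 = (2*((2 - 1)*((2 + (½)*1) - 4))/(-5 + (2 - 1)*((2 + (½)*1) - 4)))*486 = (2*(1*((2 + ½) - 4))/(-5 + 1*((2 + ½) - 4)))*486 = (2*(1*(5/2 - 4))/(-5 + 1*(5/2 - 4)))*486 = (2*(1*(-3/2))/(-5 + 1*(-3/2)))*486 = (2*(-3/2)/(-5 - 3/2))*486 = (2*(-3/2)/(-13/2))*486 = (2*(-3/2)*(-2/13))*486 = (6/13)*486 = 2916/13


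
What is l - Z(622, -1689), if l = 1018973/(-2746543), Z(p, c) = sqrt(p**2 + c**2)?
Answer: -1018973/2746543 - sqrt(3239605) ≈ -1800.3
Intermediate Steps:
Z(p, c) = sqrt(c**2 + p**2)
l = -1018973/2746543 (l = 1018973*(-1/2746543) = -1018973/2746543 ≈ -0.37100)
l - Z(622, -1689) = -1018973/2746543 - sqrt((-1689)**2 + 622**2) = -1018973/2746543 - sqrt(2852721 + 386884) = -1018973/2746543 - sqrt(3239605)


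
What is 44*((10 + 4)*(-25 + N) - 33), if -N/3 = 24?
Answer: -61204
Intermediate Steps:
N = -72 (N = -3*24 = -72)
44*((10 + 4)*(-25 + N) - 33) = 44*((10 + 4)*(-25 - 72) - 33) = 44*(14*(-97) - 33) = 44*(-1358 - 33) = 44*(-1391) = -61204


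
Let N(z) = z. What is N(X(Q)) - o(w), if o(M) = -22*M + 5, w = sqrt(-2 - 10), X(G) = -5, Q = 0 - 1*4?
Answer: -10 + 44*I*sqrt(3) ≈ -10.0 + 76.21*I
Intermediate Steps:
Q = -4 (Q = 0 - 4 = -4)
w = 2*I*sqrt(3) (w = sqrt(-12) = 2*I*sqrt(3) ≈ 3.4641*I)
o(M) = 5 - 22*M
N(X(Q)) - o(w) = -5 - (5 - 44*I*sqrt(3)) = -5 + (-5 + 44*I*sqrt(3)) = -10 + 44*I*sqrt(3)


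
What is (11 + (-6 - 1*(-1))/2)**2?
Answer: 289/4 ≈ 72.250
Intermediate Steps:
(11 + (-6 - 1*(-1))/2)**2 = (11 + (-6 + 1)*(1/2))**2 = (11 - 5*1/2)**2 = (11 - 5/2)**2 = (17/2)**2 = 289/4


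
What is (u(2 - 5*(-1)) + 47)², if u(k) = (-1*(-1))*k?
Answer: 2916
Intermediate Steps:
u(k) = k (u(k) = 1*k = k)
(u(2 - 5*(-1)) + 47)² = ((2 - 5*(-1)) + 47)² = ((2 + 5) + 47)² = (7 + 47)² = 54² = 2916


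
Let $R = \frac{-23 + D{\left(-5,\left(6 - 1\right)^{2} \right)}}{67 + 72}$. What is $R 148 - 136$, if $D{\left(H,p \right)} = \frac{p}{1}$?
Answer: $- \frac{18608}{139} \approx -133.87$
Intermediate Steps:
$D{\left(H,p \right)} = p$ ($D{\left(H,p \right)} = p 1 = p$)
$R = \frac{2}{139}$ ($R = \frac{-23 + \left(6 - 1\right)^{2}}{67 + 72} = \frac{-23 + 5^{2}}{139} = \left(-23 + 25\right) \frac{1}{139} = 2 \cdot \frac{1}{139} = \frac{2}{139} \approx 0.014388$)
$R 148 - 136 = \frac{2}{139} \cdot 148 - 136 = \frac{296}{139} - 136 = - \frac{18608}{139}$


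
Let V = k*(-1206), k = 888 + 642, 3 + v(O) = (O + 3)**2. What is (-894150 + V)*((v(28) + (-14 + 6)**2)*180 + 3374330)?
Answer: -9747330545700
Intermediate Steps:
v(O) = -3 + (3 + O)**2 (v(O) = -3 + (O + 3)**2 = -3 + (3 + O)**2)
k = 1530
V = -1845180 (V = 1530*(-1206) = -1845180)
(-894150 + V)*((v(28) + (-14 + 6)**2)*180 + 3374330) = (-894150 - 1845180)*(((-3 + (3 + 28)**2) + (-14 + 6)**2)*180 + 3374330) = -2739330*(((-3 + 31**2) + (-8)**2)*180 + 3374330) = -2739330*(((-3 + 961) + 64)*180 + 3374330) = -2739330*((958 + 64)*180 + 3374330) = -2739330*(1022*180 + 3374330) = -2739330*(183960 + 3374330) = -2739330*3558290 = -9747330545700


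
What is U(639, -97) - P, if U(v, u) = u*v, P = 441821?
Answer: -503804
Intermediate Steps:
U(639, -97) - P = -97*639 - 1*441821 = -61983 - 441821 = -503804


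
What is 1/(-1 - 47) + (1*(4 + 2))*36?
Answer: 10367/48 ≈ 215.98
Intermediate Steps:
1/(-1 - 47) + (1*(4 + 2))*36 = 1/(-48) + (1*6)*36 = -1/48 + 6*36 = -1/48 + 216 = 10367/48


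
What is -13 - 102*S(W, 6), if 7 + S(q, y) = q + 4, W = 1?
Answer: 191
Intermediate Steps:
S(q, y) = -3 + q (S(q, y) = -7 + (q + 4) = -7 + (4 + q) = -3 + q)
-13 - 102*S(W, 6) = -13 - 102*(-3 + 1) = -13 - 102*(-2) = -13 + 204 = 191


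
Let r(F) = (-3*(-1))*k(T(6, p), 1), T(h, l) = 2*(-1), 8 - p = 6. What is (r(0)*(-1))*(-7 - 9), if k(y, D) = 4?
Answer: 192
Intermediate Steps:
p = 2 (p = 8 - 1*6 = 8 - 6 = 2)
T(h, l) = -2
r(F) = 12 (r(F) = -3*(-1)*4 = 3*4 = 12)
(r(0)*(-1))*(-7 - 9) = (12*(-1))*(-7 - 9) = -12*(-16) = 192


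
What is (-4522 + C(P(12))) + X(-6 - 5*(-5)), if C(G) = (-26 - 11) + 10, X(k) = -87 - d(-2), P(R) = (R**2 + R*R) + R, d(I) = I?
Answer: -4634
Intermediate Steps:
P(R) = R + 2*R**2 (P(R) = (R**2 + R**2) + R = 2*R**2 + R = R + 2*R**2)
X(k) = -85 (X(k) = -87 - 1*(-2) = -87 + 2 = -85)
C(G) = -27 (C(G) = -37 + 10 = -27)
(-4522 + C(P(12))) + X(-6 - 5*(-5)) = (-4522 - 27) - 85 = -4549 - 85 = -4634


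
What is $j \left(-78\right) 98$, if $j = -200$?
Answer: $1528800$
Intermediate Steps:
$j \left(-78\right) 98 = \left(-200\right) \left(-78\right) 98 = 15600 \cdot 98 = 1528800$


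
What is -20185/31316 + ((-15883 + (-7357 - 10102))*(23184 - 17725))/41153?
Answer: -5700780408353/1288747348 ≈ -4423.5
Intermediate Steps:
-20185/31316 + ((-15883 + (-7357 - 10102))*(23184 - 17725))/41153 = -20185*1/31316 + ((-15883 - 17459)*5459)*(1/41153) = -20185/31316 - 33342*5459*(1/41153) = -20185/31316 - 182013978*1/41153 = -20185/31316 - 182013978/41153 = -5700780408353/1288747348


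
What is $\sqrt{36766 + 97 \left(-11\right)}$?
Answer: $\sqrt{35699} \approx 188.94$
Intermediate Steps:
$\sqrt{36766 + 97 \left(-11\right)} = \sqrt{36766 - 1067} = \sqrt{35699}$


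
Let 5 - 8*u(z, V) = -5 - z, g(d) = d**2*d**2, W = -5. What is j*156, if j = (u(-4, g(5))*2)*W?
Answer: -1170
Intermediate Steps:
g(d) = d**4
u(z, V) = 5/4 + z/8 (u(z, V) = 5/8 - (-5 - z)/8 = 5/8 + (5/8 + z/8) = 5/4 + z/8)
j = -15/2 (j = ((5/4 + (1/8)*(-4))*2)*(-5) = ((5/4 - 1/2)*2)*(-5) = ((3/4)*2)*(-5) = (3/2)*(-5) = -15/2 ≈ -7.5000)
j*156 = -15/2*156 = -1170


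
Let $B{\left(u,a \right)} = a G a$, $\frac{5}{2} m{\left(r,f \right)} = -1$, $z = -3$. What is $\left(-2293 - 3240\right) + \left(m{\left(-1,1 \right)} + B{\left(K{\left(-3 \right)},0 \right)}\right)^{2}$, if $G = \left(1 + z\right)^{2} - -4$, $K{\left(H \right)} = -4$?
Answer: $- \frac{138321}{25} \approx -5532.8$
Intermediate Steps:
$m{\left(r,f \right)} = - \frac{2}{5}$ ($m{\left(r,f \right)} = \frac{2}{5} \left(-1\right) = - \frac{2}{5}$)
$G = 8$ ($G = \left(1 - 3\right)^{2} - -4 = \left(-2\right)^{2} + 4 = 4 + 4 = 8$)
$B{\left(u,a \right)} = 8 a^{2}$ ($B{\left(u,a \right)} = a 8 a = 8 a a = 8 a^{2}$)
$\left(-2293 - 3240\right) + \left(m{\left(-1,1 \right)} + B{\left(K{\left(-3 \right)},0 \right)}\right)^{2} = \left(-2293 - 3240\right) + \left(- \frac{2}{5} + 8 \cdot 0^{2}\right)^{2} = -5533 + \left(- \frac{2}{5} + 8 \cdot 0\right)^{2} = -5533 + \left(- \frac{2}{5} + 0\right)^{2} = -5533 + \left(- \frac{2}{5}\right)^{2} = -5533 + \frac{4}{25} = - \frac{138321}{25}$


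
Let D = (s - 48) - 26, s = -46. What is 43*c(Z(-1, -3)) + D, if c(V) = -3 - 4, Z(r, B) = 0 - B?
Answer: -421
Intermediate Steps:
D = -120 (D = (-46 - 48) - 26 = -94 - 26 = -120)
Z(r, B) = -B
c(V) = -7
43*c(Z(-1, -3)) + D = 43*(-7) - 120 = -301 - 120 = -421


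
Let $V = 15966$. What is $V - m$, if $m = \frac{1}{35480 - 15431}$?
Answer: $\frac{320102333}{20049} \approx 15966.0$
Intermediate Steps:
$m = \frac{1}{20049} \approx 4.9878 \cdot 10^{-5}$
$V - m = 15966 - \frac{1}{20049} = \frac{320102333}{20049}$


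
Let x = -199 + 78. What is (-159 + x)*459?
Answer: -128520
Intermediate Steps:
x = -121
(-159 + x)*459 = (-159 - 121)*459 = -280*459 = -128520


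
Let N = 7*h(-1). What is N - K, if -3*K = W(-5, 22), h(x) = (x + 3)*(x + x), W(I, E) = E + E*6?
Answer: 70/3 ≈ 23.333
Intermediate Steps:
W(I, E) = 7*E (W(I, E) = E + 6*E = 7*E)
h(x) = 2*x*(3 + x) (h(x) = (3 + x)*(2*x) = 2*x*(3 + x))
K = -154/3 (K = -7*22/3 = -⅓*154 = -154/3 ≈ -51.333)
N = -28 (N = 7*(2*(-1)*(3 - 1)) = 7*(2*(-1)*2) = 7*(-4) = -28)
N - K = -28 - 1*(-154/3) = -28 + 154/3 = 70/3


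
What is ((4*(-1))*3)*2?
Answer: -24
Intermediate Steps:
((4*(-1))*3)*2 = -4*3*2 = -12*2 = -24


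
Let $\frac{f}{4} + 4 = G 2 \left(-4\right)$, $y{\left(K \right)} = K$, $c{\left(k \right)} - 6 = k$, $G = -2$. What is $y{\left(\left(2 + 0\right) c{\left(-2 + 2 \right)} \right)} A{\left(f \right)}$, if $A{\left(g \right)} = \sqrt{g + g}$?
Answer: $48 \sqrt{6} \approx 117.58$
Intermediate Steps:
$c{\left(k \right)} = 6 + k$
$f = 48$ ($f = -16 + 4 \left(-2\right) 2 \left(-4\right) = -16 + 4 \left(\left(-4\right) \left(-4\right)\right) = -16 + 4 \cdot 16 = -16 + 64 = 48$)
$A{\left(g \right)} = \sqrt{2} \sqrt{g}$ ($A{\left(g \right)} = \sqrt{2 g} = \sqrt{2} \sqrt{g}$)
$y{\left(\left(2 + 0\right) c{\left(-2 + 2 \right)} \right)} A{\left(f \right)} = \left(2 + 0\right) \left(6 + \left(-2 + 2\right)\right) \sqrt{2} \sqrt{48} = 2 \left(6 + 0\right) \sqrt{2} \cdot 4 \sqrt{3} = 2 \cdot 6 \cdot 4 \sqrt{6} = 12 \cdot 4 \sqrt{6} = 48 \sqrt{6}$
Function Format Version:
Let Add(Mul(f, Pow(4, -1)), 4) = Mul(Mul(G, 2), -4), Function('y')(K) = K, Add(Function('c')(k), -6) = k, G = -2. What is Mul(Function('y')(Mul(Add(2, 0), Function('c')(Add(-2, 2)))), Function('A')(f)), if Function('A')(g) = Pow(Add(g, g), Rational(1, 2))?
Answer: Mul(48, Pow(6, Rational(1, 2))) ≈ 117.58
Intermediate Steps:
Function('c')(k) = Add(6, k)
f = 48 (f = Add(-16, Mul(4, Mul(Mul(-2, 2), -4))) = Add(-16, Mul(4, Mul(-4, -4))) = Add(-16, Mul(4, 16)) = Add(-16, 64) = 48)
Function('A')(g) = Mul(Pow(2, Rational(1, 2)), Pow(g, Rational(1, 2))) (Function('A')(g) = Pow(Mul(2, g), Rational(1, 2)) = Mul(Pow(2, Rational(1, 2)), Pow(g, Rational(1, 2))))
Mul(Function('y')(Mul(Add(2, 0), Function('c')(Add(-2, 2)))), Function('A')(f)) = Mul(Mul(Add(2, 0), Add(6, Add(-2, 2))), Mul(Pow(2, Rational(1, 2)), Pow(48, Rational(1, 2)))) = Mul(Mul(2, Add(6, 0)), Mul(Pow(2, Rational(1, 2)), Mul(4, Pow(3, Rational(1, 2))))) = Mul(Mul(2, 6), Mul(4, Pow(6, Rational(1, 2)))) = Mul(12, Mul(4, Pow(6, Rational(1, 2)))) = Mul(48, Pow(6, Rational(1, 2)))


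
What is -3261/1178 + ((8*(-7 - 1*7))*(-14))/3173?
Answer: -447371/196726 ≈ -2.2741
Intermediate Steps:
-3261/1178 + ((8*(-7 - 1*7))*(-14))/3173 = -3261*1/1178 + ((8*(-7 - 7))*(-14))*(1/3173) = -3261/1178 + ((8*(-14))*(-14))*(1/3173) = -3261/1178 - 112*(-14)*(1/3173) = -3261/1178 + 1568*(1/3173) = -3261/1178 + 1568/3173 = -447371/196726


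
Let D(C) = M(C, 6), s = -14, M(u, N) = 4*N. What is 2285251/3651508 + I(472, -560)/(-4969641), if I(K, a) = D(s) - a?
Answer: 11354744584219/18146683868628 ≈ 0.62572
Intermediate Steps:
D(C) = 24 (D(C) = 4*6 = 24)
I(K, a) = 24 - a
2285251/3651508 + I(472, -560)/(-4969641) = 2285251/3651508 + (24 - 1*(-560))/(-4969641) = 2285251*(1/3651508) + (24 + 560)*(-1/4969641) = 2285251/3651508 + 584*(-1/4969641) = 2285251/3651508 - 584/4969641 = 11354744584219/18146683868628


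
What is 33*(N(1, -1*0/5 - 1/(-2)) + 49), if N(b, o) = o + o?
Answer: 1650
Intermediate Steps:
N(b, o) = 2*o
33*(N(1, -1*0/5 - 1/(-2)) + 49) = 33*(2*(-1*0/5 - 1/(-2)) + 49) = 33*(2*(0*(⅕) - 1*(-½)) + 49) = 33*(2*(0 + ½) + 49) = 33*(2*(½) + 49) = 33*(1 + 49) = 33*50 = 1650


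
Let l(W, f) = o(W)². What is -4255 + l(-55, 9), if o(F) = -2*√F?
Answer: -4475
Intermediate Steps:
l(W, f) = 4*W (l(W, f) = (-2*√W)² = 4*W)
-4255 + l(-55, 9) = -4255 + 4*(-55) = -4255 - 220 = -4475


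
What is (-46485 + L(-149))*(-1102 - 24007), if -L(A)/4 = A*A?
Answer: 3396971501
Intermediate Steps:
L(A) = -4*A² (L(A) = -4*A*A = -4*A²)
(-46485 + L(-149))*(-1102 - 24007) = (-46485 - 4*(-149)²)*(-1102 - 24007) = (-46485 - 4*22201)*(-25109) = (-46485 - 88804)*(-25109) = -135289*(-25109) = 3396971501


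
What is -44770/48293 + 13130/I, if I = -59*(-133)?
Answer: 40396700/54136453 ≈ 0.74620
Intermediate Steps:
I = 7847
-44770/48293 + 13130/I = -44770/48293 + 13130/7847 = 40396700/54136453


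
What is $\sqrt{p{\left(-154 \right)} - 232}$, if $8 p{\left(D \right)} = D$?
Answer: $\frac{i \sqrt{1005}}{2} \approx 15.851 i$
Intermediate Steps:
$p{\left(D \right)} = \frac{D}{8}$
$\sqrt{p{\left(-154 \right)} - 232} = \sqrt{\frac{1}{8} \left(-154\right) - 232} = \sqrt{- \frac{77}{4} - 232} = \sqrt{- \frac{1005}{4}} = \frac{i \sqrt{1005}}{2}$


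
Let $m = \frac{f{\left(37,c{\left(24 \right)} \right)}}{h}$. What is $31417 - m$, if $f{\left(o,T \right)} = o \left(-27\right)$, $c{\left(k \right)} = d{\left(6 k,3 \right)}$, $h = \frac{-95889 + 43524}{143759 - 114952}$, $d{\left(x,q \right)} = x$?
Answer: $\frac{538791004}{17455} \approx 30867.0$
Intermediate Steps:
$h = - \frac{52365}{28807} \approx -1.8178$
$c{\left(k \right)} = 6 k$
$f{\left(o,T \right)} = - 27 o$
$m = \frac{9592731}{17455}$ ($m = \frac{\left(-27\right) 37}{- \frac{52365}{28807}} = \left(-999\right) \left(- \frac{28807}{52365}\right) = \frac{9592731}{17455} \approx 549.57$)
$31417 - m = 31417 - \frac{9592731}{17455} = \frac{538791004}{17455}$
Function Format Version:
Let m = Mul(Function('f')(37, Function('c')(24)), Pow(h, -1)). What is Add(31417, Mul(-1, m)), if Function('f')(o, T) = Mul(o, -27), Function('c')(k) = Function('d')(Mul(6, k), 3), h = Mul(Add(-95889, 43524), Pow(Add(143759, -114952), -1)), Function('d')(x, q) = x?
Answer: Rational(538791004, 17455) ≈ 30867.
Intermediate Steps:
h = Rational(-52365, 28807) (h = Mul(-52365, Pow(28807, -1)) = Mul(-52365, Rational(1, 28807)) = Rational(-52365, 28807) ≈ -1.8178)
Function('c')(k) = Mul(6, k)
Function('f')(o, T) = Mul(-27, o)
m = Rational(9592731, 17455) (m = Mul(Mul(-27, 37), Pow(Rational(-52365, 28807), -1)) = Mul(-999, Rational(-28807, 52365)) = Rational(9592731, 17455) ≈ 549.57)
Add(31417, Mul(-1, m)) = Add(31417, Mul(-1, Rational(9592731, 17455))) = Add(31417, Rational(-9592731, 17455)) = Rational(538791004, 17455)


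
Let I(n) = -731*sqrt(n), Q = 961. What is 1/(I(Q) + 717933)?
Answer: 1/695272 ≈ 1.4383e-6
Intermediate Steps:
1/(I(Q) + 717933) = 1/(-731*sqrt(961) + 717933) = 1/(-731*31 + 717933) = 1/(-22661 + 717933) = 1/695272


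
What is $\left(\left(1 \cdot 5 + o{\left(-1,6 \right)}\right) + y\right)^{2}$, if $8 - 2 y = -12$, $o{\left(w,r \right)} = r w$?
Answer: $81$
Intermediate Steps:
$y = 10$ ($y = 4 - -6 = 4 + 6 = 10$)
$\left(\left(1 \cdot 5 + o{\left(-1,6 \right)}\right) + y\right)^{2} = \left(\left(1 \cdot 5 + 6 \left(-1\right)\right) + 10\right)^{2} = \left(\left(5 - 6\right) + 10\right)^{2} = \left(-1 + 10\right)^{2} = 9^{2} = 81$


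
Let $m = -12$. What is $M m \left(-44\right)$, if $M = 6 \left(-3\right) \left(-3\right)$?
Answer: $28512$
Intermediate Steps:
$M = 54$ ($M = \left(-18\right) \left(-3\right) = 54$)
$M m \left(-44\right) = 54 \left(-12\right) \left(-44\right) = \left(-648\right) \left(-44\right) = 28512$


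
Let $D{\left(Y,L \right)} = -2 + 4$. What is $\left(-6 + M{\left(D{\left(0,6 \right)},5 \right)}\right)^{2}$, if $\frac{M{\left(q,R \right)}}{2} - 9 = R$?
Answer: $484$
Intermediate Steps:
$D{\left(Y,L \right)} = 2$
$M{\left(q,R \right)} = 18 + 2 R$
$\left(-6 + M{\left(D{\left(0,6 \right)},5 \right)}\right)^{2} = \left(-6 + \left(18 + 2 \cdot 5\right)\right)^{2} = \left(-6 + \left(18 + 10\right)\right)^{2} = \left(-6 + 28\right)^{2} = 22^{2} = 484$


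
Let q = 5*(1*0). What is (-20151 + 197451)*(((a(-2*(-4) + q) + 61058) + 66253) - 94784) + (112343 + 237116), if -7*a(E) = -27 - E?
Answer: 5768273059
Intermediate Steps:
q = 0 (q = 5*0 = 0)
a(E) = 27/7 + E/7 (a(E) = -(-27 - E)/7 = 27/7 + E/7)
(-20151 + 197451)*(((a(-2*(-4) + q) + 61058) + 66253) - 94784) + (112343 + 237116) = (-20151 + 197451)*((((27/7 + (-2*(-4) + 0)/7) + 61058) + 66253) - 94784) + (112343 + 237116) = 177300*((((27/7 + (8 + 0)/7) + 61058) + 66253) - 94784) + 349459 = 177300*((((27/7 + (1/7)*8) + 61058) + 66253) - 94784) + 349459 = 177300*((((27/7 + 8/7) + 61058) + 66253) - 94784) + 349459 = 177300*(((5 + 61058) + 66253) - 94784) + 349459 = 177300*((61063 + 66253) - 94784) + 349459 = 177300*(127316 - 94784) + 349459 = 177300*32532 + 349459 = 5767923600 + 349459 = 5768273059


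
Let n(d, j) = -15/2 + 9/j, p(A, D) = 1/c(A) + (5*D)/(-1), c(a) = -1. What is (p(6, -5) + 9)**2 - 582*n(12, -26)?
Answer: 73521/13 ≈ 5655.5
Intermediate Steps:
p(A, D) = -1 - 5*D (p(A, D) = 1/(-1) + (5*D)/(-1) = 1*(-1) + (5*D)*(-1) = -1 - 5*D)
n(d, j) = -15/2 + 9/j (n(d, j) = -15*1/2 + 9/j = -15/2 + 9/j)
(p(6, -5) + 9)**2 - 582*n(12, -26) = ((-1 - 5*(-5)) + 9)**2 - 582*(-15/2 + 9/(-26)) = ((-1 + 25) + 9)**2 - 582*(-15/2 + 9*(-1/26)) = (24 + 9)**2 - 582*(-15/2 - 9/26) = 33**2 - 582*(-102/13) = 1089 + 59364/13 = 73521/13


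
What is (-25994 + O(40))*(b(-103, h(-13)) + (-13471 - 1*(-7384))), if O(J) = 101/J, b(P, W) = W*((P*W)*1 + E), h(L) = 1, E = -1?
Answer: 6436528869/40 ≈ 1.6091e+8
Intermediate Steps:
b(P, W) = W*(-1 + P*W) (b(P, W) = W*((P*W)*1 - 1) = W*(P*W - 1) = W*(-1 + P*W))
(-25994 + O(40))*(b(-103, h(-13)) + (-13471 - 1*(-7384))) = (-25994 + 101/40)*(1*(-1 - 103*1) + (-13471 - 1*(-7384))) = (-25994 + 101*(1/40))*(1*(-1 - 103) + (-13471 + 7384)) = (-25994 + 101/40)*(1*(-104) - 6087) = -1039659*(-104 - 6087)/40 = -1039659/40*(-6191) = 6436528869/40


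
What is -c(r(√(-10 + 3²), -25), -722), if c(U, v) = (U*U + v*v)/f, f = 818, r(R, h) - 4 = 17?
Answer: -521725/818 ≈ -637.81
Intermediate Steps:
r(R, h) = 21 (r(R, h) = 4 + 17 = 21)
c(U, v) = U²/818 + v²/818 (c(U, v) = (U*U + v*v)/818 = (U² + v²)*(1/818) = U²/818 + v²/818)
-c(r(√(-10 + 3²), -25), -722) = -((1/818)*21² + (1/818)*(-722)²) = -((1/818)*441 + (1/818)*521284) = -(441/818 + 260642/409) = -1*521725/818 = -521725/818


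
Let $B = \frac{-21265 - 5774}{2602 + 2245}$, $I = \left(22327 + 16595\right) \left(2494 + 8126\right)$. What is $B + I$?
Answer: $\frac{2003515372041}{4847} \approx 4.1335 \cdot 10^{8}$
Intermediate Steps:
$I = 413351640$ ($I = 38922 \cdot 10620 = 413351640$)
$B = - \frac{27039}{4847} \approx -5.5785$
$B + I = - \frac{27039}{4847} + 413351640 = \frac{2003515372041}{4847}$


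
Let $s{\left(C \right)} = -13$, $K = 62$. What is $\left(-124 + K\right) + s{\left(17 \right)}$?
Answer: $-75$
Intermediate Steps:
$\left(-124 + K\right) + s{\left(17 \right)} = \left(-124 + 62\right) - 13 = -62 - 13 = -75$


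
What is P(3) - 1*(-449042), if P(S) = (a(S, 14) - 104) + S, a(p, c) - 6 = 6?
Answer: 448953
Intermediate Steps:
a(p, c) = 12 (a(p, c) = 6 + 6 = 12)
P(S) = -92 + S (P(S) = (12 - 104) + S = -92 + S)
P(3) - 1*(-449042) = (-92 + 3) - 1*(-449042) = -89 + 449042 = 448953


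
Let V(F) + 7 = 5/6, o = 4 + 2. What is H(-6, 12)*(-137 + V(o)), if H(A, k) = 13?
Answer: -11167/6 ≈ -1861.2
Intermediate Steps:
o = 6
V(F) = -37/6 (V(F) = -7 + 5/6 = -7 + 5*(⅙) = -7 + ⅚ = -37/6)
H(-6, 12)*(-137 + V(o)) = 13*(-137 - 37/6) = 13*(-859/6) = -11167/6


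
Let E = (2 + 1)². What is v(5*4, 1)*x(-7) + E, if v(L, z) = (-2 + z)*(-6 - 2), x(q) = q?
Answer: -47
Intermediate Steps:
v(L, z) = 16 - 8*z (v(L, z) = (-2 + z)*(-8) = 16 - 8*z)
E = 9 (E = 3² = 9)
v(5*4, 1)*x(-7) + E = (16 - 8*1)*(-7) + 9 = (16 - 8)*(-7) + 9 = 8*(-7) + 9 = -56 + 9 = -47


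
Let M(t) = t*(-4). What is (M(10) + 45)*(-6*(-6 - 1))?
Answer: 210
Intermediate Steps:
M(t) = -4*t
(M(10) + 45)*(-6*(-6 - 1)) = (-4*10 + 45)*(-6*(-6 - 1)) = (-40 + 45)*(-6*(-7)) = 5*42 = 210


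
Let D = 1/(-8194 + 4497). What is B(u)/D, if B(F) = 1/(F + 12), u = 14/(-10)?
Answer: -18485/53 ≈ -348.77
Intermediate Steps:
u = -7/5 (u = 14*(-⅒) = -7/5 ≈ -1.4000)
B(F) = 1/(12 + F)
D = -1/3697 (D = 1/(-3697) = -1/3697 ≈ -0.00027049)
B(u)/D = 1/((12 - 7/5)*(-1/3697)) = -3697/(53/5) = (5/53)*(-3697) = -18485/53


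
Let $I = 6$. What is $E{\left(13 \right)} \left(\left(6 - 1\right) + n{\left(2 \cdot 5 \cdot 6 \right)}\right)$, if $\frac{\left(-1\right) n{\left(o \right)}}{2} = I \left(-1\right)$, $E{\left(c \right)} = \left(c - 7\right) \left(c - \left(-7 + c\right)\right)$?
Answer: $714$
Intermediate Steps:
$E{\left(c \right)} = -49 + 7 c$ ($E{\left(c \right)} = \left(-7 + c\right) 7 = -49 + 7 c$)
$n{\left(o \right)} = 12$ ($n{\left(o \right)} = - 2 \cdot 6 \left(-1\right) = \left(-2\right) \left(-6\right) = 12$)
$E{\left(13 \right)} \left(\left(6 - 1\right) + n{\left(2 \cdot 5 \cdot 6 \right)}\right) = \left(-49 + 7 \cdot 13\right) \left(\left(6 - 1\right) + 12\right) = \left(-49 + 91\right) \left(\left(6 - 1\right) + 12\right) = 42 \left(5 + 12\right) = 42 \cdot 17 = 714$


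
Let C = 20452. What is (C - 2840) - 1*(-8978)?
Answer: 26590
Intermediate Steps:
(C - 2840) - 1*(-8978) = (20452 - 2840) - 1*(-8978) = 17612 + 8978 = 26590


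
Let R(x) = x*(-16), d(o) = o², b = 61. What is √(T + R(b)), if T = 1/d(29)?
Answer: I*√820815/29 ≈ 31.241*I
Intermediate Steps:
R(x) = -16*x
T = 1/841 (T = 1/(29²) = 1/841 ≈ 0.0011891)
√(T + R(b)) = √(1/841 - 16*61) = √(1/841 - 976) = √(-820815/841) = I*√820815/29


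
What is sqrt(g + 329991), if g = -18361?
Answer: sqrt(311630) ≈ 558.24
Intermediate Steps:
sqrt(g + 329991) = sqrt(-18361 + 329991) = sqrt(311630)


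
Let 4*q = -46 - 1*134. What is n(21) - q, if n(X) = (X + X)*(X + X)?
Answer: 1809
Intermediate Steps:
q = -45 (q = (-46 - 1*134)/4 = (-46 - 134)/4 = (¼)*(-180) = -45)
n(X) = 4*X² (n(X) = (2*X)*(2*X) = 4*X²)
n(21) - q = 4*21² - 1*(-45) = 4*441 + 45 = 1764 + 45 = 1809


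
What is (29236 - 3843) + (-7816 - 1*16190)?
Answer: 1387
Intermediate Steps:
(29236 - 3843) + (-7816 - 1*16190) = 25393 + (-7816 - 16190) = 25393 - 24006 = 1387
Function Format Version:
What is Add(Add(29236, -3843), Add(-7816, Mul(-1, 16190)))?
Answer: 1387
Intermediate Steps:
Add(Add(29236, -3843), Add(-7816, Mul(-1, 16190))) = Add(25393, Add(-7816, -16190)) = Add(25393, -24006) = 1387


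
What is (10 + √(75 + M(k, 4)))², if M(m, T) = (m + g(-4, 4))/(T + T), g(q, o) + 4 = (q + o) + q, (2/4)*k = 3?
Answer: (20 + √299)²/4 ≈ 347.67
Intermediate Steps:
k = 6 (k = 2*3 = 6)
g(q, o) = -4 + o + 2*q (g(q, o) = -4 + ((q + o) + q) = -4 + ((o + q) + q) = -4 + (o + 2*q) = -4 + o + 2*q)
M(m, T) = (-8 + m)/(2*T) (M(m, T) = (m + (-4 + 4 + 2*(-4)))/(T + T) = (m + (-4 + 4 - 8))/((2*T)) = (m - 8)*(1/(2*T)) = (-8 + m)*(1/(2*T)) = (-8 + m)/(2*T))
(10 + √(75 + M(k, 4)))² = (10 + √(75 + (½)*(-8 + 6)/4))² = (10 + √(75 + (½)*(¼)*(-2)))² = (10 + √(75 - ¼))² = (10 + √(299/4))² = (10 + √299/2)²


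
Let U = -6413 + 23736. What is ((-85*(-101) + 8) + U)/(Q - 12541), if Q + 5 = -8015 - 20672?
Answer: -25916/41233 ≈ -0.62853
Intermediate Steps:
U = 17323
Q = -28692 (Q = -5 + (-8015 - 20672) = -5 - 28687 = -28692)
((-85*(-101) + 8) + U)/(Q - 12541) = ((-85*(-101) + 8) + 17323)/(-28692 - 12541) = ((8585 + 8) + 17323)/(-41233) = (8593 + 17323)*(-1/41233) = 25916*(-1/41233) = -25916/41233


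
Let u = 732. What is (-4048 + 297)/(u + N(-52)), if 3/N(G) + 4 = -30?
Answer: -127534/24885 ≈ -5.1249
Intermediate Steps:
N(G) = -3/34 (N(G) = 3/(-4 - 30) = 3/(-34) = 3*(-1/34) = -3/34)
(-4048 + 297)/(u + N(-52)) = (-4048 + 297)/(732 - 3/34) = -3751/24885/34 = -3751*34/24885 = -127534/24885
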